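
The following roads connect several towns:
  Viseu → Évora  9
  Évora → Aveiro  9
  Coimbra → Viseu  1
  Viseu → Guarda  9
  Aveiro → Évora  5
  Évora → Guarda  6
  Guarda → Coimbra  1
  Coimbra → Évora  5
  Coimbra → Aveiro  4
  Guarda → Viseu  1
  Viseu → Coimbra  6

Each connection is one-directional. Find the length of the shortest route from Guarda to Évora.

6

Comparing a few candidate routes:
Guarda-Viseu-Évora: 1 + 9 = 10
Guarda-Coimbra-Viseu-Évora: 1 + 1 + 9 = 11
Guarda-Coimbra-Évora: 1 + 5 = 6
Guarda-Coimbra-Aveiro-Évora: 1 + 4 + 5 = 10
Best route has total 6.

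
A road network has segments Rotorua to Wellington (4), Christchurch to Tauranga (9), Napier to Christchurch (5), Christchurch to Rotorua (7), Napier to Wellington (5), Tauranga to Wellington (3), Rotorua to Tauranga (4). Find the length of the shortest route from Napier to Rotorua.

9

Candidate routes:
Napier - Wellington - Tauranga - Rotorua: 5 + 3 + 4 = 12
Napier - Christchurch - Rotorua: 5 + 7 = 12
Napier - Christchurch - Tauranga - Wellington - Rotorua: 5 + 9 + 3 + 4 = 21
Napier - Christchurch - Tauranga - Rotorua: 5 + 9 + 4 = 18
Napier - Wellington - Rotorua: 5 + 4 = 9
Napier - Wellington - Tauranga - Christchurch - Rotorua: 5 + 3 + 9 + 7 = 24
Shortest: 9 km.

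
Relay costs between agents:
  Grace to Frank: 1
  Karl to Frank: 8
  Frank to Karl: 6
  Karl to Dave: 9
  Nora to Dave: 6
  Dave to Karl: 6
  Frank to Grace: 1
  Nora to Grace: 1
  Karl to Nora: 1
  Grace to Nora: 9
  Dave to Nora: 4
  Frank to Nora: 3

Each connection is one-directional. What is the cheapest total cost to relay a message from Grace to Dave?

10

A few of the Grace→Dave routes:
Grace - Frank - Karl - Nora - Dave: 1 + 6 + 1 + 6 = 14
Grace - Frank - Nora - Dave: 1 + 3 + 6 = 10
Grace - Nora - Dave: 9 + 6 = 15
Shortest: 10.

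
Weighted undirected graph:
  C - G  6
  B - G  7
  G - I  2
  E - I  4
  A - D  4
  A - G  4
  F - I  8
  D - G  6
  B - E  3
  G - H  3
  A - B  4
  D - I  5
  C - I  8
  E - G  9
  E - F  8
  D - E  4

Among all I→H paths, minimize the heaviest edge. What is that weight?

Comparing a few candidate routes:
I→E→D→A→G→H: max(4, 4, 4, 4, 3) = 4
I→G→H: max(2, 3) = 3
I→D→E→B→A→G→H: max(5, 4, 3, 4, 4, 3) = 5
I→E→B→A→G→H: max(4, 3, 4, 4, 3) = 4
Smallest bottleneck: 3.

3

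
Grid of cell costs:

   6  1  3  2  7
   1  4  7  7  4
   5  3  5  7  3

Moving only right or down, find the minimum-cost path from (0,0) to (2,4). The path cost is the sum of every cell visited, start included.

Cheapest: (0,0) -> (0,1) -> (0,2) -> (0,3) -> (0,4) -> (1,4) -> (2,4)
  6 + 1 + 3 + 2 + 7 + 4 + 3 = 26

26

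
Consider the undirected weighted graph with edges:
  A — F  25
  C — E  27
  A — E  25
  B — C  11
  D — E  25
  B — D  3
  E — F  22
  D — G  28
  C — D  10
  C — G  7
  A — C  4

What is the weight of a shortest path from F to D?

39

Some routes from F to D:
F - E - D: 22 + 25 = 47
F - A - C - D: 25 + 4 + 10 = 39
F - A - C - B - D: 25 + 4 + 11 + 3 = 43
The minimum is 39.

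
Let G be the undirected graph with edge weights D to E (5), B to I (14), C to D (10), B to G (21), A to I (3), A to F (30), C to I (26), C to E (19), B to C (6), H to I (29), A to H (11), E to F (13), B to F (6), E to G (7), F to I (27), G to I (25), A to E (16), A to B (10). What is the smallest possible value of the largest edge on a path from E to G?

A few of the E→G routes:
E→A→I→B→G: max(16, 3, 14, 21) = 21
E→A→B→G: max(16, 10, 21) = 21
E→G: max(7) = 7
The minimum achievable maximum is 7.

7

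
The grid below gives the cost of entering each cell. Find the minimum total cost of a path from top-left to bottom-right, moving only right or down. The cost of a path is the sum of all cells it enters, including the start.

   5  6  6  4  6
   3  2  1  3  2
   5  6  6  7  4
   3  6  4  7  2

22

Path r0c0 -> r1c0 -> r1c1 -> r1c2 -> r1c3 -> r1c4 -> r2c4 -> r3c4: 5 + 3 + 2 + 1 + 3 + 2 + 4 + 2 = 22.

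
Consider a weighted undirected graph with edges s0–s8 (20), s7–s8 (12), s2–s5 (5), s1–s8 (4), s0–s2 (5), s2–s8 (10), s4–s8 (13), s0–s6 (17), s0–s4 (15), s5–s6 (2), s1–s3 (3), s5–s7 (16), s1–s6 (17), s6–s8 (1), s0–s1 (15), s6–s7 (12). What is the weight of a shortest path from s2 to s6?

7

Checking several routes:
s2 → s0 → s8 → s6: 5 + 20 + 1 = 26
s2 → s5 → s6: 5 + 2 = 7
s2 → s8 → s6: 10 + 1 = 11
s2 → s0 → s1 → s8 → s6: 5 + 15 + 4 + 1 = 25
s2 → s0 → s6: 5 + 17 = 22
The minimum is 7.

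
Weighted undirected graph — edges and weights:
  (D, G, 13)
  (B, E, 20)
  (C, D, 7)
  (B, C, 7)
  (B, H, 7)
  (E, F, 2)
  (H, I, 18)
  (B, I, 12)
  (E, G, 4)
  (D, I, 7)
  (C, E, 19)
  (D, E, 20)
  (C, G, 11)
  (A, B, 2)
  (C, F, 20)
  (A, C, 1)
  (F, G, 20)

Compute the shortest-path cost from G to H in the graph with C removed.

31

Checking several routes:
G -> D -> I -> B -> H: 13 + 7 + 12 + 7 = 39
G -> E -> B -> H: 4 + 20 + 7 = 31
G -> E -> D -> I -> H: 4 + 20 + 7 + 18 = 49
G -> F -> E -> B -> H: 20 + 2 + 20 + 7 = 49
G -> D -> I -> H: 13 + 7 + 18 = 38
G -> E -> D -> I -> B -> H: 4 + 20 + 7 + 12 + 7 = 50
The minimum is 31.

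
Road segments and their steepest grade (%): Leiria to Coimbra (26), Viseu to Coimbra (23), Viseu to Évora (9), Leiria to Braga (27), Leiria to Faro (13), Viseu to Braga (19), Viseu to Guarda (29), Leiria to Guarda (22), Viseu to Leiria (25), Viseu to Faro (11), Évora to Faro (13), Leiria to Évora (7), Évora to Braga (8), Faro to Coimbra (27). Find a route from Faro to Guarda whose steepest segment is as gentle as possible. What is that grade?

22

Comparing a few candidate routes:
Faro → Leiria → Guarda: max(13, 22) = 22
Faro → Évora → Leiria → Guarda: max(13, 7, 22) = 22
Faro → Viseu → Braga → Évora → Leiria → Guarda: max(11, 19, 8, 7, 22) = 22
Best route has worst link 22%.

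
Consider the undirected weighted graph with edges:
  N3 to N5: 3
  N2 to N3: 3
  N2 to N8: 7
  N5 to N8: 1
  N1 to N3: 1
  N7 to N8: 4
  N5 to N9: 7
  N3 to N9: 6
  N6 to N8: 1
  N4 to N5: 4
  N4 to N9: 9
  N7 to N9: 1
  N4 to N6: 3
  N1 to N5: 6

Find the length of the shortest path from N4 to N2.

Comparing a few candidate routes:
N4 - N5 - N1 - N3 - N2: 4 + 6 + 1 + 3 = 14
N4 - N5 - N8 - N2: 4 + 1 + 7 = 12
N4 - N5 - N3 - N2: 4 + 3 + 3 = 10
N4 - N6 - N8 - N5 - N3 - N2: 3 + 1 + 1 + 3 + 3 = 11
N4 - N6 - N8 - N2: 3 + 1 + 7 = 11
Shortest: 10.

10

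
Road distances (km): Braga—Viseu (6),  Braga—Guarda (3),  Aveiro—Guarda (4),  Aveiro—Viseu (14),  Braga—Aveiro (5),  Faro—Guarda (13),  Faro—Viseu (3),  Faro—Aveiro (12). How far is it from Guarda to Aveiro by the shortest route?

Some routes from Guarda to Aveiro:
Guarda-Braga-Aveiro: 3 + 5 = 8
Guarda-Braga-Viseu-Faro-Aveiro: 3 + 6 + 3 + 12 = 24
Guarda-Aveiro: 4
Guarda-Braga-Viseu-Aveiro: 3 + 6 + 14 = 23
Best route has total 4 km.

4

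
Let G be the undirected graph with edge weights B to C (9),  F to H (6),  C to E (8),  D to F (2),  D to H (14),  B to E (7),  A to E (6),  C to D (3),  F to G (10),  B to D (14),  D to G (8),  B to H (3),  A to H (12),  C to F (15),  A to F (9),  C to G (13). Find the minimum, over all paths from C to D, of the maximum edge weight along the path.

3

A few of the C→D routes:
C → B → E → A → F → D: max(9, 7, 6, 9, 2) = 9
C → E → A → F → D: max(8, 6, 9, 2) = 9
C → B → H → F → D: max(9, 3, 6, 2) = 9
C → E → B → H → F → D: max(8, 7, 3, 6, 2) = 8
C → D: max(3) = 3
The minimum achievable maximum is 3.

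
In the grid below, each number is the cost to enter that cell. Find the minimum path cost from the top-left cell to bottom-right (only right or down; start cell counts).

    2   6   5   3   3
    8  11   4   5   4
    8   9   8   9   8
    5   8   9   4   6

Path r0c0 r0c1 r0c2 r0c3 r0c4 r1c4 r2c4 r3c4: 2 + 6 + 5 + 3 + 3 + 4 + 8 + 6 = 37.

37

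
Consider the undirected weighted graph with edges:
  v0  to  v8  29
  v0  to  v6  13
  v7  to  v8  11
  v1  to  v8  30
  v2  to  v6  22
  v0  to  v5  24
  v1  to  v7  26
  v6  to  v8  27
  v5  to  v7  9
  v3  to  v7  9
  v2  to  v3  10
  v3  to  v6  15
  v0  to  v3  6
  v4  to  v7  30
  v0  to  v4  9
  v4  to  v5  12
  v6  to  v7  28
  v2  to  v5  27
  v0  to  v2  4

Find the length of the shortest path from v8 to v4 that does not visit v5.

Checking several routes:
v8 → v7 → v3 → v0 → v4: 11 + 9 + 6 + 9 = 35
v8 → v0 → v4: 29 + 9 = 38
v8 → v7 → v4: 11 + 30 = 41
The minimum is 35.

35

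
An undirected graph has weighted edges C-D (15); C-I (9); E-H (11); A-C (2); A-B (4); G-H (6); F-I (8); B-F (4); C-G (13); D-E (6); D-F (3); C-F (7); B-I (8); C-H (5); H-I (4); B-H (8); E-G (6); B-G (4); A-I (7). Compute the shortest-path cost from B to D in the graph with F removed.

16

Some routes from B to D avoiding F:
B-G-E-D: 4 + 6 + 6 = 16
B-H-E-D: 8 + 11 + 6 = 25
B-A-C-D: 4 + 2 + 15 = 21
B-H-G-E-D: 8 + 6 + 6 + 6 = 26
Best route has total 16.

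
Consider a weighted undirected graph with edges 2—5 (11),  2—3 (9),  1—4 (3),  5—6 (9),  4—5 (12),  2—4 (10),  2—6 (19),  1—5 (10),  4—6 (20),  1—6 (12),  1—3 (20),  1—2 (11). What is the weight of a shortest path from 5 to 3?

20

Some routes from 5 to 3:
5 → 1 → 4 → 2 → 3: 10 + 3 + 10 + 9 = 32
5 → 1 → 2 → 3: 10 + 11 + 9 = 30
5 → 4 → 2 → 3: 12 + 10 + 9 = 31
5 → 1 → 3: 10 + 20 = 30
5 → 2 → 3: 11 + 9 = 20
Best route has total 20.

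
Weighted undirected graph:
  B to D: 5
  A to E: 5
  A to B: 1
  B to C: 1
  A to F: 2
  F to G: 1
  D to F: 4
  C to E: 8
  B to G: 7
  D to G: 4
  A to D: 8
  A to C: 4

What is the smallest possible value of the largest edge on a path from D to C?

Comparing a few candidate routes:
D - F - A - C: max(4, 2, 4) = 4
D - G - F - A - C: max(4, 1, 2, 4) = 4
D - F - A - B - C: max(4, 2, 1, 1) = 4
D - G - F - A - B - C: max(4, 1, 2, 1, 1) = 4
D - B - A - C: max(5, 1, 4) = 5
The minimum achievable maximum is 4.

4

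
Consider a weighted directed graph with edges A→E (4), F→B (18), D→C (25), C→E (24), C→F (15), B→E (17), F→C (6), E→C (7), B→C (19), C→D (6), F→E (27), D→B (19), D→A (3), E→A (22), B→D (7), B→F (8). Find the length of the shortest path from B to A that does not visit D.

39

Comparing a few candidate routes:
B→F→C→E→A: 8 + 6 + 24 + 22 = 60
B→E→A: 17 + 22 = 39
B→C→E→A: 19 + 24 + 22 = 65
B→F→E→A: 8 + 27 + 22 = 57
The minimum is 39.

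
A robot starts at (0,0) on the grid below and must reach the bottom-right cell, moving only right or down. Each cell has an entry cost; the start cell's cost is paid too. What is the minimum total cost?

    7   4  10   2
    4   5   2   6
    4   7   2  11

31

Take r0c0 -> r0c1 -> r1c1 -> r1c2 -> r2c2 -> r2c3 for a total of 7 + 4 + 5 + 2 + 2 + 11 = 31.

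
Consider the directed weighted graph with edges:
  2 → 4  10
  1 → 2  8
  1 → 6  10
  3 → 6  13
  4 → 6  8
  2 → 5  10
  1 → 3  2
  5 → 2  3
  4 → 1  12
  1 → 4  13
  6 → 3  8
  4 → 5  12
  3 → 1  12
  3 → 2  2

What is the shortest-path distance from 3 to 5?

12

A few of the 3→5 routes:
3→2→4→5: 2 + 10 + 12 = 24
3→2→5: 2 + 10 = 12
3→1→2→5: 12 + 8 + 10 = 30
Best route has total 12.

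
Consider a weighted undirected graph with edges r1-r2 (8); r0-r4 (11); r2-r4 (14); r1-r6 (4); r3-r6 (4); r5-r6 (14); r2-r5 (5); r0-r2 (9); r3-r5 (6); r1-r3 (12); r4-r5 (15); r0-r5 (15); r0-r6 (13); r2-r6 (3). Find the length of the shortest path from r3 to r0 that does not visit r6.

20

A few of the r3→r0 routes:
r3 -> r5 -> r0: 6 + 15 = 21
r3 -> r1 -> r2 -> r0: 12 + 8 + 9 = 29
r3 -> r5 -> r2 -> r0: 6 + 5 + 9 = 20
Shortest: 20.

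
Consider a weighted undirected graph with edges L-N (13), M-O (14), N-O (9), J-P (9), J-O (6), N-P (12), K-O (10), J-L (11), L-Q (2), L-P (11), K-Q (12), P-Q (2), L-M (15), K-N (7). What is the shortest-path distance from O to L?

17

A few of the O→L routes:
O -> N -> L: 9 + 13 = 22
O -> K -> Q -> L: 10 + 12 + 2 = 24
O -> N -> P -> Q -> L: 9 + 12 + 2 + 2 = 25
O -> J -> P -> Q -> L: 6 + 9 + 2 + 2 = 19
O -> J -> L: 6 + 11 = 17
The minimum is 17.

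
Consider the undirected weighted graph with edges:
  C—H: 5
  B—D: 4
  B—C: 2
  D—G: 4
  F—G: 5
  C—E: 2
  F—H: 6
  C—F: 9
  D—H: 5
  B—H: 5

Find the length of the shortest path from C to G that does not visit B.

14

Paths from C to G avoiding B:
C - H - F - G: 5 + 6 + 5 = 16
C - F - H - D - G: 9 + 6 + 5 + 4 = 24
C - H - D - G: 5 + 5 + 4 = 14
C - F - G: 9 + 5 = 14
Shortest: 14.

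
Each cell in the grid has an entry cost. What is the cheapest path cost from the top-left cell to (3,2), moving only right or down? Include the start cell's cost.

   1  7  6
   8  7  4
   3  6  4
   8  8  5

Cheapest: (0,0)→(0,1)→(0,2)→(1,2)→(2,2)→(3,2)
  1 + 7 + 6 + 4 + 4 + 5 = 27

27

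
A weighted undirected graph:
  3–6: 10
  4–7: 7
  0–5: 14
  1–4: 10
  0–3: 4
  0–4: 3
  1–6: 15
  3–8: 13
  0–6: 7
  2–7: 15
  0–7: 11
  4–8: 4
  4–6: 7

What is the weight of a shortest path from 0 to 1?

A few of the 0→1 routes:
0→6→1: 7 + 15 = 22
0→6→4→1: 7 + 7 + 10 = 24
0→4→1: 3 + 10 = 13
Best route has total 13.

13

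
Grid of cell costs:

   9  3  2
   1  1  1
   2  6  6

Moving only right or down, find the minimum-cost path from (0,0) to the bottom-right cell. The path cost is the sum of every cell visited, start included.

18

Take [0,0] -> [1,0] -> [1,1] -> [1,2] -> [2,2] for a total of 9 + 1 + 1 + 1 + 6 = 18.
(Top row then right column would cost 21.)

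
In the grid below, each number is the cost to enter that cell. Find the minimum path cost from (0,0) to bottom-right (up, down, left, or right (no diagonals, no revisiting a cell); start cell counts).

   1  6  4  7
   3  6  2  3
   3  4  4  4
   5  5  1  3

19

One optimal route is (0,0) → (1,0) → (2,0) → (2,1) → (2,2) → (3,2) → (3,3).
Its cost is 1 + 3 + 3 + 4 + 4 + 1 + 3 = 19.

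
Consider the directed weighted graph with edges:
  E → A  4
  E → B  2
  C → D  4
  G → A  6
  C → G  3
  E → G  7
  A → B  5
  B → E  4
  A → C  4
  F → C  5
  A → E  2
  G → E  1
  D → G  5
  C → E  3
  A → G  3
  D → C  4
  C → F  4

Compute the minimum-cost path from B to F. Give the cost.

16

Candidate routes:
B - E - G - A - C - F: 4 + 7 + 6 + 4 + 4 = 25
B - E - A - C - F: 4 + 4 + 4 + 4 = 16
The minimum is 16.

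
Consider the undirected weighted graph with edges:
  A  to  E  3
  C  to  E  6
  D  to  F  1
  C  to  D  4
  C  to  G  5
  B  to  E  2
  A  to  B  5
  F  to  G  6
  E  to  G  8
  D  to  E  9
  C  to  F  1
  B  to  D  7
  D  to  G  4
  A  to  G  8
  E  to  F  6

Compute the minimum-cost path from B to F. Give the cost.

8

Comparing a few candidate routes:
B → D → F: 7 + 1 = 8
B → D → C → F: 7 + 4 + 1 = 12
B → E → F: 2 + 6 = 8
B → E → D → F: 2 + 9 + 1 = 12
B → E → C → F: 2 + 6 + 1 = 9
Best route has total 8.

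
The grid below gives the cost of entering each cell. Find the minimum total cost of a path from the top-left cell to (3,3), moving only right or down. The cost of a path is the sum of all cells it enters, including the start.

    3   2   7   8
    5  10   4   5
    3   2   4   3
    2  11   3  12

Path (0,0)→(1,0)→(2,0)→(2,1)→(2,2)→(2,3)→(3,3): 3 + 5 + 3 + 2 + 4 + 3 + 12 = 32.
For comparison, the top-then-right route costs 40.

32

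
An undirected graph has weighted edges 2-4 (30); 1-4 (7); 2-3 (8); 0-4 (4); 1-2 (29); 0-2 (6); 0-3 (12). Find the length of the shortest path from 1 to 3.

23

Checking several routes:
1 - 4 - 0 - 2 - 3: 7 + 4 + 6 + 8 = 25
1 - 4 - 0 - 3: 7 + 4 + 12 = 23
1 - 2 - 3: 29 + 8 = 37
Best route has total 23.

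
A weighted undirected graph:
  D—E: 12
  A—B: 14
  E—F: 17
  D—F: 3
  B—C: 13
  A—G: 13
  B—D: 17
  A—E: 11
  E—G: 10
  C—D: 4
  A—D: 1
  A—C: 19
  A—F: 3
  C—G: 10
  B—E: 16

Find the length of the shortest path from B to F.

17

Checking several routes:
B → A → F: 14 + 3 = 17
B → D → F: 17 + 3 = 20
B → A → D → F: 14 + 1 + 3 = 18
Best route has total 17.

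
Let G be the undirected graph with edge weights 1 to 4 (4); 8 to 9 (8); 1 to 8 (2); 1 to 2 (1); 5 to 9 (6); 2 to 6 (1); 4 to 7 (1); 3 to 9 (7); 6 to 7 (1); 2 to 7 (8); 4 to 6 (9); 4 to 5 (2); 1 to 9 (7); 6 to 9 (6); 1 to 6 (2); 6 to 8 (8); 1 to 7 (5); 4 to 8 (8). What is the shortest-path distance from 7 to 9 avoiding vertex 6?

Checking several routes:
7 - 1 - 9: 5 + 7 = 12
7 - 4 - 1 - 9: 1 + 4 + 7 = 12
7 - 4 - 5 - 9: 1 + 2 + 6 = 9
The minimum is 9.

9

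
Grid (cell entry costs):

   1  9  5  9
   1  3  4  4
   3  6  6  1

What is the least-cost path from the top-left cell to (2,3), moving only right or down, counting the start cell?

14

Best path: [0,0]→[1,0]→[1,1]→[1,2]→[1,3]→[2,3]
Cost: 1 + 1 + 3 + 4 + 4 + 1 = 14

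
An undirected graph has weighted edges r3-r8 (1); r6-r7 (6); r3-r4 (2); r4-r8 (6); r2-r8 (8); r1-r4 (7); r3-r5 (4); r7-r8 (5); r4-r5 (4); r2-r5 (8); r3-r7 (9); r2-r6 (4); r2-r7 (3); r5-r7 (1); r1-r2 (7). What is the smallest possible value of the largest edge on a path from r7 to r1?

A few of the r7→r1 routes:
r7→r5→r3→r4→r1: max(1, 4, 2, 7) = 7
r7→r5→r4→r1: max(1, 4, 7) = 7
r7→r5→r3→r8→r4→r1: max(1, 4, 1, 6, 7) = 7
r7→r2→r1: max(3, 7) = 7
r7→r6→r2→r1: max(6, 4, 7) = 7
Best route has worst link 7.

7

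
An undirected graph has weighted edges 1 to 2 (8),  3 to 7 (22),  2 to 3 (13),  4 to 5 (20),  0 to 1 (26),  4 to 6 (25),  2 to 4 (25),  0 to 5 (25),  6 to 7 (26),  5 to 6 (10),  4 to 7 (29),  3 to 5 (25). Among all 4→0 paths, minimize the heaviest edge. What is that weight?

Checking several routes:
4 -> 6 -> 5 -> 0: max(25, 10, 25) = 25
4 -> 5 -> 0: max(20, 25) = 25
4 -> 2 -> 3 -> 5 -> 0: max(25, 13, 25, 25) = 25
The minimum achievable maximum is 25.

25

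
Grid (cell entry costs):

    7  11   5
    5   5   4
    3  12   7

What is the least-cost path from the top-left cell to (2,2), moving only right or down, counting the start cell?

Path [0,0] -> [1,0] -> [1,1] -> [1,2] -> [2,2]: 7 + 5 + 5 + 4 + 7 = 28.
For comparison, the top-then-right route costs 34.

28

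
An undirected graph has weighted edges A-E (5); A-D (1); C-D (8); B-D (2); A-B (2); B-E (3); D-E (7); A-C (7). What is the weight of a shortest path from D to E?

5

Checking several routes:
D -> E: 7
D -> C -> A -> B -> E: 8 + 7 + 2 + 3 = 20
D -> B -> A -> E: 2 + 2 + 5 = 9
D -> B -> E: 2 + 3 = 5
D -> A -> B -> E: 1 + 2 + 3 = 6
D -> A -> E: 1 + 5 = 6
Best route has total 5.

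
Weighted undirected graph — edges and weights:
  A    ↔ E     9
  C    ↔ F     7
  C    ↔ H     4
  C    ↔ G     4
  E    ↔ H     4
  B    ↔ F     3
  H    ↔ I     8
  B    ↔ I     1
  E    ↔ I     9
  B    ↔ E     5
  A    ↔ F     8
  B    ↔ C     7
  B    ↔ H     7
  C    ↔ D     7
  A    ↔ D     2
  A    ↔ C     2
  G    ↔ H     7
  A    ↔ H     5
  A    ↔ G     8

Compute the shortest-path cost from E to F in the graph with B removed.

15

Some routes from E to F avoiding B:
E → H → A → C → F: 4 + 5 + 2 + 7 = 18
E → A → F: 9 + 8 = 17
E → H → C → F: 4 + 4 + 7 = 15
E → H → A → F: 4 + 5 + 8 = 17
E → H → C → A → F: 4 + 4 + 2 + 8 = 18
The minimum is 15.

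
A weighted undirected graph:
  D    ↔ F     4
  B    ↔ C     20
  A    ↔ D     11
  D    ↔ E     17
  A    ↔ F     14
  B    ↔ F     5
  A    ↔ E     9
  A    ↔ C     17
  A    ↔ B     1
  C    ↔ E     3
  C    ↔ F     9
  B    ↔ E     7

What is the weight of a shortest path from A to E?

8

Checking several routes:
A→B→E: 1 + 7 = 8
A→B→F→C→E: 1 + 5 + 9 + 3 = 18
A→E: 9
A→C→E: 17 + 3 = 20
Best route has total 8.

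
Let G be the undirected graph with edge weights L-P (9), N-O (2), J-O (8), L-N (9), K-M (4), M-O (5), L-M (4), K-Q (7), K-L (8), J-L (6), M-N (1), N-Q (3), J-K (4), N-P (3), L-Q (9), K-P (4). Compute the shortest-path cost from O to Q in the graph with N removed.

16

A few of the O→Q routes:
O → M → K → Q: 5 + 4 + 7 = 16
O → J → K → Q: 8 + 4 + 7 = 19
O → M → L → Q: 5 + 4 + 9 = 18
Shortest: 16.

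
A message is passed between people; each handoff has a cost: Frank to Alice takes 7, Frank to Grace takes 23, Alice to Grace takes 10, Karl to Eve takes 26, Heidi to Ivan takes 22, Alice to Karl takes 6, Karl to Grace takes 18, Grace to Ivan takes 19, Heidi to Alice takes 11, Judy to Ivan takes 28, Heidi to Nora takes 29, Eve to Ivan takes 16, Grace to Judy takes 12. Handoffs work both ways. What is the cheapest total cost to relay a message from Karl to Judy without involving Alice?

30

Routes from Karl to Judy avoiding Alice:
Karl - Eve - Ivan - Grace - Judy: 26 + 16 + 19 + 12 = 73
Karl - Grace - Judy: 18 + 12 = 30
Karl - Eve - Ivan - Judy: 26 + 16 + 28 = 70
Karl - Grace - Ivan - Judy: 18 + 19 + 28 = 65
Best route has total 30.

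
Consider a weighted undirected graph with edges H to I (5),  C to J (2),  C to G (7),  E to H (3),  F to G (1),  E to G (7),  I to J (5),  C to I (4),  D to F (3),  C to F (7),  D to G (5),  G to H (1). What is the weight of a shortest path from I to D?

Comparing a few candidate routes:
I-H-G-F-D: 5 + 1 + 1 + 3 = 10
I-J-C-F-D: 5 + 2 + 7 + 3 = 17
I-C-F-D: 4 + 7 + 3 = 14
I-C-G-D: 4 + 7 + 5 = 16
I-H-G-D: 5 + 1 + 5 = 11
I-C-G-F-D: 4 + 7 + 1 + 3 = 15
Shortest: 10.

10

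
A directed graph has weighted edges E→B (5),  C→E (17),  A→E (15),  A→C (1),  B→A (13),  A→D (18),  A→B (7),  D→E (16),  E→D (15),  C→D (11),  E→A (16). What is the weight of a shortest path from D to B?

Candidate routes:
D - E - A - B: 16 + 16 + 7 = 39
D - E - B: 16 + 5 = 21
Best route has total 21.

21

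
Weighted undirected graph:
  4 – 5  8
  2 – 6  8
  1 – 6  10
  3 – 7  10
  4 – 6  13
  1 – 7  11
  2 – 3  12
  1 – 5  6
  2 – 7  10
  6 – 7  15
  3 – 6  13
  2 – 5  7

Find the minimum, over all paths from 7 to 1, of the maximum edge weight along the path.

10

Some routes from 7 to 1:
7 - 2 - 5 - 1: max(10, 7, 6) = 10
7 - 1: max(11) = 11
7 - 2 - 6 - 1: max(10, 8, 10) = 10
The minimum achievable maximum is 10.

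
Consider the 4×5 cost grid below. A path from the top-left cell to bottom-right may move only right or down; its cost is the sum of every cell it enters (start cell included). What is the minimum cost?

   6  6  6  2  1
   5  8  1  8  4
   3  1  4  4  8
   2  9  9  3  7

Path [0,0] -> [1,0] -> [2,0] -> [2,1] -> [2,2] -> [2,3] -> [3,3] -> [3,4]: 6 + 5 + 3 + 1 + 4 + 4 + 3 + 7 = 33.
For comparison, the top-then-right route costs 40.

33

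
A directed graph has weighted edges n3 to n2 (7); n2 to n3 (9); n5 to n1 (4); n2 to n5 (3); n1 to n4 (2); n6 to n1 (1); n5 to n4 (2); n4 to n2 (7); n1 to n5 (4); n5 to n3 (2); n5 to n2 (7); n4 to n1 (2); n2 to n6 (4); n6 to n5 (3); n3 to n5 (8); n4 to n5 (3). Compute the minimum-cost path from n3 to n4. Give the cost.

A few of the n3→n4 routes:
n3 -> n5 -> n1 -> n4: 8 + 4 + 2 = 14
n3 -> n2 -> n5 -> n4: 7 + 3 + 2 = 12
n3 -> n2 -> n6 -> n1 -> n4: 7 + 4 + 1 + 2 = 14
n3 -> n5 -> n4: 8 + 2 = 10
n3 -> n2 -> n6 -> n5 -> n4: 7 + 4 + 3 + 2 = 16
Best route has total 10.

10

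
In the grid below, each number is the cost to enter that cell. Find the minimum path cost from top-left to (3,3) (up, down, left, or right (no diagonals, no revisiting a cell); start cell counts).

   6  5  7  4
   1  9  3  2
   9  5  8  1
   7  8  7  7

29

Best path: (0,0) (1,0) (1,1) (1,2) (1,3) (2,3) (3,3)
Cost: 6 + 1 + 9 + 3 + 2 + 1 + 7 = 29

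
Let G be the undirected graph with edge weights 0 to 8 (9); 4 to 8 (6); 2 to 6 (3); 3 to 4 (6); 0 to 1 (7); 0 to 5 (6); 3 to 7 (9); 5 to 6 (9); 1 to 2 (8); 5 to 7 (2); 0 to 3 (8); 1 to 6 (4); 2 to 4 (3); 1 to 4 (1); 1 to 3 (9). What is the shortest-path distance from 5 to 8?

Comparing a few candidate routes:
5→7→3→4→8: 2 + 9 + 6 + 6 = 23
5→0→8: 6 + 9 = 15
5→6→2→4→8: 9 + 3 + 3 + 6 = 21
5→0→1→4→8: 6 + 7 + 1 + 6 = 20
5→6→1→4→8: 9 + 4 + 1 + 6 = 20
Shortest: 15.

15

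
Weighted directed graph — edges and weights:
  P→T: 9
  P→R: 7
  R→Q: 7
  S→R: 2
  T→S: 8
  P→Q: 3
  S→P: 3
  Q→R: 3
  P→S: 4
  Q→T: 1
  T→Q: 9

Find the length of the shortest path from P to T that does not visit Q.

9

Candidate routes:
P -> T: 9
The minimum is 9.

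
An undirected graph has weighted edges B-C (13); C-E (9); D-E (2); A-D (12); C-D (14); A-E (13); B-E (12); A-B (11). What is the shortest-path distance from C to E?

9

Checking several routes:
C -> D -> E: 14 + 2 = 16
C -> B -> A -> E: 13 + 11 + 13 = 37
C -> B -> E: 13 + 12 = 25
C -> E: 9
C -> B -> A -> D -> E: 13 + 11 + 12 + 2 = 38
Best route has total 9.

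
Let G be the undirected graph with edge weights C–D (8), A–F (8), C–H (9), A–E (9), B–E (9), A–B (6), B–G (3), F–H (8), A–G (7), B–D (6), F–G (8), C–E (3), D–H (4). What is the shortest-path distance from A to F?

8

A few of the A→F routes:
A→F: 8
A→B→G→F: 6 + 3 + 8 = 17
A→G→F: 7 + 8 = 15
A→B→D→H→F: 6 + 6 + 4 + 8 = 24
Shortest: 8.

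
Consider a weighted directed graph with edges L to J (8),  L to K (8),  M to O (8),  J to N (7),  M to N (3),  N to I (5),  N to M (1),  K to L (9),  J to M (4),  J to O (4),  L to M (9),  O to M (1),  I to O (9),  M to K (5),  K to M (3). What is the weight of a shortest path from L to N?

12

Some routes from L to N:
L-J-N: 8 + 7 = 15
L-M-N: 9 + 3 = 12
L-J-M-N: 8 + 4 + 3 = 15
L-K-M-N: 8 + 3 + 3 = 14
Shortest: 12.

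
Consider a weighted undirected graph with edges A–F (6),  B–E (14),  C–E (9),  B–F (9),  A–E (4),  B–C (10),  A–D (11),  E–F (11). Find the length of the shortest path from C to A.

A few of the C→A routes:
C → E → A: 9 + 4 = 13
C → E → F → A: 9 + 11 + 6 = 26
C → B → F → A: 10 + 9 + 6 = 25
The minimum is 13.

13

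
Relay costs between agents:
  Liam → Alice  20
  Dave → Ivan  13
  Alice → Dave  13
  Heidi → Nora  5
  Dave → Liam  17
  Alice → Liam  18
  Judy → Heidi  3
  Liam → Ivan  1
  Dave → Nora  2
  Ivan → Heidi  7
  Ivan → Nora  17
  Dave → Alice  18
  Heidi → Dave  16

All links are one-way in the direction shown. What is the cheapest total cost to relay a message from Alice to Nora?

Some routes from Alice to Nora:
Alice → Dave → Nora: 13 + 2 = 15
Alice → Liam → Ivan → Heidi → Nora: 18 + 1 + 7 + 5 = 31
Alice → Dave → Ivan → Heidi → Nora: 13 + 13 + 7 + 5 = 38
Alice → Liam → Ivan → Nora: 18 + 1 + 17 = 36
Alice → Dave → Ivan → Nora: 13 + 13 + 17 = 43
Best route has total 15.

15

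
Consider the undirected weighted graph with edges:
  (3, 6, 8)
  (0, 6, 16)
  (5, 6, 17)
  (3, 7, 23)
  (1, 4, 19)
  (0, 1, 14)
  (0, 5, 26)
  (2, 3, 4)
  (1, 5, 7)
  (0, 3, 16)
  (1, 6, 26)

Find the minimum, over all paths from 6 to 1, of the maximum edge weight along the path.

A few of the 6→1 routes:
6 -> 1: max(26) = 26
6 -> 0 -> 1: max(16, 14) = 16
6 -> 0 -> 5 -> 1: max(16, 26, 7) = 26
6 -> 3 -> 0 -> 1: max(8, 16, 14) = 16
6 -> 5 -> 1: max(17, 7) = 17
6 -> 3 -> 0 -> 5 -> 1: max(8, 16, 26, 7) = 26
The minimum achievable maximum is 16.

16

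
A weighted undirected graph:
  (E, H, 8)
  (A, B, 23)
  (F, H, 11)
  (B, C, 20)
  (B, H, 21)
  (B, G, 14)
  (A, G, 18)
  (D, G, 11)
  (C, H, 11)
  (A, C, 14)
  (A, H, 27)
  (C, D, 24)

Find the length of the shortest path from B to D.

25

A few of the B→D routes:
B -> A -> G -> D: 23 + 18 + 11 = 52
B -> G -> D: 14 + 11 = 25
B -> H -> C -> D: 21 + 11 + 24 = 56
B -> C -> D: 20 + 24 = 44
Shortest: 25.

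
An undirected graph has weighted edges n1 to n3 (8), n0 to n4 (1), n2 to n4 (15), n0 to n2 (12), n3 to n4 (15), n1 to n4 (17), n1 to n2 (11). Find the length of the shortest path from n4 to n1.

17

Routes from n4 to n1:
n4 -> n2 -> n1: 15 + 11 = 26
n4 -> n0 -> n2 -> n1: 1 + 12 + 11 = 24
n4 -> n1: 17
n4 -> n3 -> n1: 15 + 8 = 23
The minimum is 17.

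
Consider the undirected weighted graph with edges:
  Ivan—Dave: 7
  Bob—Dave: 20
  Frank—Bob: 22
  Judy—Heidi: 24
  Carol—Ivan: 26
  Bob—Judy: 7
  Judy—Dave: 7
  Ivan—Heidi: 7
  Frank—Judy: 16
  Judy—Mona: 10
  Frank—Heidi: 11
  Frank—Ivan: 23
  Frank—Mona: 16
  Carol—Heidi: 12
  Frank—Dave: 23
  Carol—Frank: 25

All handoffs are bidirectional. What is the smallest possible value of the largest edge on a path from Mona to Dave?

Checking several routes:
Mona → Judy → Frank → Heidi → Ivan → Dave: max(10, 16, 11, 7, 7) = 16
Mona → Frank → Judy → Dave: max(16, 16, 7) = 16
Mona → Judy → Dave: max(10, 7) = 10
Mona → Frank → Heidi → Ivan → Dave: max(16, 11, 7, 7) = 16
Mona → Frank → Judy → Bob → Dave: max(16, 16, 7, 20) = 20
Mona → Judy → Bob → Dave: max(10, 7, 20) = 20
The minimum achievable maximum is 10.

10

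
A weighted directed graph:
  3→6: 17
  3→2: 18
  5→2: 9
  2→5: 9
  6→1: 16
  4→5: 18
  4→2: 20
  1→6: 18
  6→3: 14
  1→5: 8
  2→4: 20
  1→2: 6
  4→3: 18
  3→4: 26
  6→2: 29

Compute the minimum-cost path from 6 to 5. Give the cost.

24

Checking several routes:
6 - 1 - 5: 16 + 8 = 24
6 - 1 - 2 - 5: 16 + 6 + 9 = 31
6 - 3 - 2 - 5: 14 + 18 + 9 = 41
6 - 3 - 4 - 5: 14 + 26 + 18 = 58
6 - 1 - 2 - 4 - 5: 16 + 6 + 20 + 18 = 60
6 - 2 - 5: 29 + 9 = 38
Shortest: 24.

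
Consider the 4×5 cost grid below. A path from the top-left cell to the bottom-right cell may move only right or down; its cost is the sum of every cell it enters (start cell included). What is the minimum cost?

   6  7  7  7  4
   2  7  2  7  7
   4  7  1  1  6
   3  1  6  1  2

22

Cheapest: (0,0) (1,0) (1,1) (1,2) (2,2) (2,3) (3,3) (3,4)
  6 + 2 + 7 + 2 + 1 + 1 + 1 + 2 = 22
For comparison, the top-then-right route costs 46.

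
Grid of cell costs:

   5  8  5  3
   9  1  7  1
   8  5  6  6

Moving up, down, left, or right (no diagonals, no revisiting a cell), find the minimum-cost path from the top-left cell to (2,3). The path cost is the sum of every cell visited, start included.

28

Path r0c0 → r0c1 → r0c2 → r0c3 → r1c3 → r2c3: 5 + 8 + 5 + 3 + 1 + 6 = 28.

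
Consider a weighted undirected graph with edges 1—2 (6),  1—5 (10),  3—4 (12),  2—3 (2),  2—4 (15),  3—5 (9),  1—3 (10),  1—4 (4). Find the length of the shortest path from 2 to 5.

11

Checking several routes:
2-3-4-1-5: 2 + 12 + 4 + 10 = 28
2-4-1-5: 15 + 4 + 10 = 29
2-3-5: 2 + 9 = 11
2-1-3-5: 6 + 10 + 9 = 25
2-3-1-5: 2 + 10 + 10 = 22
2-1-5: 6 + 10 = 16
Best route has total 11.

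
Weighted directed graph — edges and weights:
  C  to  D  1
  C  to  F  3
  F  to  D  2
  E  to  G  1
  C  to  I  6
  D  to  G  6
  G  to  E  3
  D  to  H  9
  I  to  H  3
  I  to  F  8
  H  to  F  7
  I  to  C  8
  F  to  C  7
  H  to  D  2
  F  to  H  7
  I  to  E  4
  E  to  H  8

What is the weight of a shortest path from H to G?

8

Routes from H to G:
H -> F -> C -> I -> E -> G: 7 + 7 + 6 + 4 + 1 = 25
H -> F -> D -> G: 7 + 2 + 6 = 15
H -> F -> C -> D -> G: 7 + 7 + 1 + 6 = 21
H -> D -> G: 2 + 6 = 8
Shortest: 8.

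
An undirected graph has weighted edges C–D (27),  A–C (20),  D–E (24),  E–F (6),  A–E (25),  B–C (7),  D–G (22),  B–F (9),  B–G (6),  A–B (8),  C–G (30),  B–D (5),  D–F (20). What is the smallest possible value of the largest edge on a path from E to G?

9

Some routes from E to G:
E-D-B-G: max(24, 5, 6) = 24
E-F-D-B-G: max(6, 20, 5, 6) = 20
E-F-B-G: max(6, 9, 6) = 9
E-F-D-G: max(6, 20, 22) = 22
E-F-B-D-G: max(6, 9, 5, 22) = 22
E-D-G: max(24, 22) = 24
Best route has worst link 9.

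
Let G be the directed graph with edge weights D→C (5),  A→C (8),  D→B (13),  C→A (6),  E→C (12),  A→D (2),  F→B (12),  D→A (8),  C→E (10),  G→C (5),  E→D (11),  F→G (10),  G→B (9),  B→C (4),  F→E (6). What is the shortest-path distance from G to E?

Routes from G to E:
G → C → E: 5 + 10 = 15
G → B → C → E: 9 + 4 + 10 = 23
The minimum is 15.

15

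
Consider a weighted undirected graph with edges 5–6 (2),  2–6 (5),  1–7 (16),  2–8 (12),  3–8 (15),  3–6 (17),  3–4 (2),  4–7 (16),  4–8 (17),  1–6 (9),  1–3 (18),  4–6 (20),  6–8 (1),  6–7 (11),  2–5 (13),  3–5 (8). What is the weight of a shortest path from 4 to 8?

13

Some routes from 4 to 8:
4→3→6→8: 2 + 17 + 1 = 20
4→3→8: 2 + 15 = 17
4→3→5→6→8: 2 + 8 + 2 + 1 = 13
4→8: 17
The minimum is 13.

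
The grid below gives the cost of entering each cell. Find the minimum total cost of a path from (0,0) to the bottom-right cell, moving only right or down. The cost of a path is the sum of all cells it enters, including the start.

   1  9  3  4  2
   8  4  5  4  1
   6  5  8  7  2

Best path: (0,0) (0,1) (0,2) (0,3) (0,4) (1,4) (2,4)
Cost: 1 + 9 + 3 + 4 + 2 + 1 + 2 = 22

22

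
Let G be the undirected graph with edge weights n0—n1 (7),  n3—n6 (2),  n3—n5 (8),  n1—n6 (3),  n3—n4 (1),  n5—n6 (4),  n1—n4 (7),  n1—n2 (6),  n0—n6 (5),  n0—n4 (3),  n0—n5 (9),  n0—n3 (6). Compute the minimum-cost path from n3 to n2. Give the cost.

Comparing a few candidate routes:
n3→n4→n1→n2: 1 + 7 + 6 = 14
n3→n6→n1→n2: 2 + 3 + 6 = 11
n3→n0→n1→n2: 6 + 7 + 6 = 19
n3→n4→n0→n6→n1→n2: 1 + 3 + 5 + 3 + 6 = 18
n3→n4→n0→n1→n2: 1 + 3 + 7 + 6 = 17
The minimum is 11.

11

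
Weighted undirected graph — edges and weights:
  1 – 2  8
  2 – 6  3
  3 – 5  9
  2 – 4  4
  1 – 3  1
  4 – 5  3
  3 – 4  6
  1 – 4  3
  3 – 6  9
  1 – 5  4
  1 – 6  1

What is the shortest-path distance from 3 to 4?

4

Checking several routes:
3 - 1 - 6 - 2 - 4: 1 + 1 + 3 + 4 = 9
3 - 1 - 4: 1 + 3 = 4
3 - 1 - 5 - 4: 1 + 4 + 3 = 8
3 - 4: 6
Shortest: 4.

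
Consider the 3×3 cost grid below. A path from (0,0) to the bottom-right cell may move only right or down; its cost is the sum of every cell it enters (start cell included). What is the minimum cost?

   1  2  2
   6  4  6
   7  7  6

Cheapest: (0,0) (0,1) (0,2) (1,2) (2,2)
  1 + 2 + 2 + 6 + 6 = 17

17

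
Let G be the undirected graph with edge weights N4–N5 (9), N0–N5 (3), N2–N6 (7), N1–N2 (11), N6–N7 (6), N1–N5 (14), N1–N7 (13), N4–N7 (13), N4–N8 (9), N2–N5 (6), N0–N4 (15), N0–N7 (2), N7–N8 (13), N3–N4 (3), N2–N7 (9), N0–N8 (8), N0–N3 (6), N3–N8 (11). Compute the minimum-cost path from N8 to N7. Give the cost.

A few of the N8→N7 routes:
N8-N0-N7: 8 + 2 = 10
N8-N3-N0-N7: 11 + 6 + 2 = 19
N8-N7: 13
The minimum is 10.

10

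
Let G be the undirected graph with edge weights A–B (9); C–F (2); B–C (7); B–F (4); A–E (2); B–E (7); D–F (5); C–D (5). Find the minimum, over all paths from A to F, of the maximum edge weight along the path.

A few of the A→F routes:
A-E-B-C-D-F: max(2, 7, 7, 5, 5) = 7
A-E-B-C-F: max(2, 7, 7, 2) = 7
A-E-B-F: max(2, 7, 4) = 7
Best route has worst link 7.

7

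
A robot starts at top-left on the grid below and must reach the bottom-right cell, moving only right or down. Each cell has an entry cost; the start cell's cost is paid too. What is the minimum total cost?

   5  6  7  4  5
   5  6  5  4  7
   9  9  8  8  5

37

One optimal route is [0,0] → [1,0] → [1,1] → [1,2] → [1,3] → [1,4] → [2,4].
Its cost is 5 + 5 + 6 + 5 + 4 + 7 + 5 = 37.
(Top row then right column would cost 39.)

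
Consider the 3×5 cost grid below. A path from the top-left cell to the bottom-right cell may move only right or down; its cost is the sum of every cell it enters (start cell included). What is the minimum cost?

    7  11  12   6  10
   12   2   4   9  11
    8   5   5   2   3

Path (0,0) (0,1) (1,1) (1,2) (2,2) (2,3) (2,4): 7 + 11 + 2 + 4 + 5 + 2 + 3 = 34.

34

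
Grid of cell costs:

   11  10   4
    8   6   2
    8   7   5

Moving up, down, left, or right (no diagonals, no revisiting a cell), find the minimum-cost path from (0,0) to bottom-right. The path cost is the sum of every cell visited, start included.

Cheapest: r0c0→r0c1→r0c2→r1c2→r2c2
  11 + 10 + 4 + 2 + 5 = 32

32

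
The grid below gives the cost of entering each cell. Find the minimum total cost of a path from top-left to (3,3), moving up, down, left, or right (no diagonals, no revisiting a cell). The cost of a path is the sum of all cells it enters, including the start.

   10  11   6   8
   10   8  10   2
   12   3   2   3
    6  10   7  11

Best path: (0,0) (1,0) (1,1) (2,1) (2,2) (2,3) (3,3)
Cost: 10 + 10 + 8 + 3 + 2 + 3 + 11 = 47

47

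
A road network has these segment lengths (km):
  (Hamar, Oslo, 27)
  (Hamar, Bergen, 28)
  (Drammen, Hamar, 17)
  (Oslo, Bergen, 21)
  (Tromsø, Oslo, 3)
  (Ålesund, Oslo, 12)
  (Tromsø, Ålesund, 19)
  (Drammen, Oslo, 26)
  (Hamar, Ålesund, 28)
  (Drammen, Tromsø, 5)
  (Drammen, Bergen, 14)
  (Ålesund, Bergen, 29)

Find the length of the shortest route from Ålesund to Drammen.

20

Checking several routes:
Ålesund-Oslo-Tromsø-Drammen: 12 + 3 + 5 = 20
Ålesund-Tromsø-Drammen: 19 + 5 = 24
Ålesund-Bergen-Drammen: 29 + 14 = 43
Ålesund-Oslo-Drammen: 12 + 26 = 38
Ålesund-Hamar-Drammen: 28 + 17 = 45
The minimum is 20 km.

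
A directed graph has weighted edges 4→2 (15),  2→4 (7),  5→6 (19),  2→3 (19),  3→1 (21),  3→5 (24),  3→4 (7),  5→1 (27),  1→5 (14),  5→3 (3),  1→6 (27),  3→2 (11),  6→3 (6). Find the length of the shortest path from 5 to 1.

Candidate routes:
5 -> 3 -> 1: 3 + 21 = 24
5 -> 6 -> 3 -> 1: 19 + 6 + 21 = 46
5 -> 1: 27
The minimum is 24.

24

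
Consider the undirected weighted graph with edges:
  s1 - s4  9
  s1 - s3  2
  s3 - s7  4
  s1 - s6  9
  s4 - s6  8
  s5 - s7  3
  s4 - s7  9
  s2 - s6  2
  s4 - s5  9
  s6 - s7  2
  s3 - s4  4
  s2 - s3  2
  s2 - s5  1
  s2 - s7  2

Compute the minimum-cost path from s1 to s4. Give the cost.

6

A few of the s1→s4 routes:
s1 → s3 → s2 → s6 → s4: 2 + 2 + 2 + 8 = 14
s1 → s4: 9
s1 → s3 → s4: 2 + 4 = 6
Best route has total 6.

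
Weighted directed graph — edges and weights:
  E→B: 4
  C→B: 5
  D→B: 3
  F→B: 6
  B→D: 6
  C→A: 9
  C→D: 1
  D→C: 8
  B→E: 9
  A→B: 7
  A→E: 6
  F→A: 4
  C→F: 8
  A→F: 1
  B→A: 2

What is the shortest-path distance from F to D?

12

Candidate routes:
F - A - E - B - D: 4 + 6 + 4 + 6 = 20
F - A - B - D: 4 + 7 + 6 = 17
F - B - D: 6 + 6 = 12
Best route has total 12.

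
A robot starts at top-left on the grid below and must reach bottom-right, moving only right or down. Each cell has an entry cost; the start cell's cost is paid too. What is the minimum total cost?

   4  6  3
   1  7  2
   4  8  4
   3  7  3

21

Path (0,0) → (1,0) → (1,1) → (1,2) → (2,2) → (3,2): 4 + 1 + 7 + 2 + 4 + 3 = 21.
For comparison, the top-then-right route costs 22.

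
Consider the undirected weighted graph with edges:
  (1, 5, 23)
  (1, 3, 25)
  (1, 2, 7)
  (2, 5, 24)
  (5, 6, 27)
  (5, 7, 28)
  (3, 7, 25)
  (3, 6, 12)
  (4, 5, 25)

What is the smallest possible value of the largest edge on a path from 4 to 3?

Candidate routes:
4 → 5 → 7 → 3: max(25, 28, 25) = 28
4 → 5 → 6 → 3: max(25, 27, 12) = 27
4 → 5 → 2 → 1 → 3: max(25, 24, 7, 25) = 25
4 → 5 → 1 → 3: max(25, 23, 25) = 25
The minimum achievable maximum is 25.

25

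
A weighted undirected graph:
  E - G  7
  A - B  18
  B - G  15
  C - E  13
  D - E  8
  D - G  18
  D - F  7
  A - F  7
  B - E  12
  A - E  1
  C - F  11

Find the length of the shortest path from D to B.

Checking several routes:
D - E - A - B: 8 + 1 + 18 = 27
D - F - A - E - B: 7 + 7 + 1 + 12 = 27
D - E - B: 8 + 12 = 20
The minimum is 20.

20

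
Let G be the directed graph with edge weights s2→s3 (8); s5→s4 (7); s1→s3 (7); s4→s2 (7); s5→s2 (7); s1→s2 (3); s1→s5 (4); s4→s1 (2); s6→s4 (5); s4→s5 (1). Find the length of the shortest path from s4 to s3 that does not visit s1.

Routes from s4 to s3 avoiding s1:
s4 - s5 - s2 - s3: 1 + 7 + 8 = 16
s4 - s2 - s3: 7 + 8 = 15
Shortest: 15.

15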